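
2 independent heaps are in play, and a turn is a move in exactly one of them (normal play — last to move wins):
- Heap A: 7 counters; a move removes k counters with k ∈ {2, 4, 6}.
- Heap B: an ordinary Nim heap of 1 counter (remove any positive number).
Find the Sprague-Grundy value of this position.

Grundy values for heap A (subtraction set {2, 4, 6}):
k:     0  1  2  3  4  5  6  7
g(k):  0  0  1  1  2  2  3  3
So g(7) = 3.
Heap B is a plain Nim heap of size 1, so its Grundy value is 1.
The value of a disjunctive sum is the nim-sum of the parts.
Combined value = 3 ⊕ 1 = 2.

2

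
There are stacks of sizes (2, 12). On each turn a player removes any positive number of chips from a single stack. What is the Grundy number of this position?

Nim-sum: 2 ⊕ 12 = 14.

14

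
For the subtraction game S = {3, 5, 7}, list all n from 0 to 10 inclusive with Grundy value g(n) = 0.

0, 1, 2, 10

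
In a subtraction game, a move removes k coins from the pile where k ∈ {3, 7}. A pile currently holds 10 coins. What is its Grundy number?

0

Build the Grundy sequence with g(k) = mex{g(k−s) : s ∈ {3, 7}, s ≤ k}:
g(0) = mex{} = 0
g(1) = mex{} = 0
g(2) = mex{} = 0
g(3) = mex{0} = 1
g(4) = mex{0} = 1
g(5) = mex{0} = 1
g(6) = mex{1} = 0
g(7) = mex{0,1} = 2
g(8) = mex{0,1} = 2
g(9) = mex{0} = 1
g(10) = mex{1,2} = 0
So g(10) = 0.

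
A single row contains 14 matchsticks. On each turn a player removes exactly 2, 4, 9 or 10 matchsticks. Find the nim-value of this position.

1

Compute g(0), g(1), … for moves {2, 4, 9, 10}:
k:     0  1  2  3  4  5  6  7  8  9 10 11 12 13 14
g(k):  0  0  1  1  2  2  0  0  1  1  2  2  0  0  1
So g(14) = 1.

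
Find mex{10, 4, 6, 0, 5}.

1

0 is in the set but 1 is not, so the mex is 1.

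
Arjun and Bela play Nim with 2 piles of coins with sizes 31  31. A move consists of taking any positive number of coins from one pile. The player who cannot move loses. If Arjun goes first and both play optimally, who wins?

Bela wins

Write each in binary and XOR column by column:
  11111  (31)
  11111  (31)
  -----
  00000  (0)
The nim-sum is 0, so this is a P-position: the player to move is in a losing position under optimal play; Arjun is about to move from it and so loses — Bela wins.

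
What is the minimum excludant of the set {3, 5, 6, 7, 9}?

0

0 is not in the set, so the mex is 0.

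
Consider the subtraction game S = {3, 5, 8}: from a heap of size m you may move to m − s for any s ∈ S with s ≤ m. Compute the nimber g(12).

0

Build the Grundy sequence with g(k) = mex{g(k−s) : s ∈ {3, 5, 8}, s ≤ k}:
g(0) = mex{} = 0
g(1) = mex{} = 0
g(2) = mex{} = 0
g(3) = mex{0} = 1
g(4) = mex{0} = 1
g(5) = mex{0} = 1
g(6) = mex{0,1} = 2
g(7) = mex{0,1} = 2
g(8) = mex{0,1} = 2
g(9) = mex{0,1,2} = 3
g(10) = mex{0,1,2} = 3
g(11) = mex{1,2} = 0
g(12) = mex{1,2,3} = 0
So g(12) = 0.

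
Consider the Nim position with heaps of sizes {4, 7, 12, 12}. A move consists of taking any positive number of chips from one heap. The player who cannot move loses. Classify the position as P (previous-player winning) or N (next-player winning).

N-position

Bitwise XOR of the heap sizes:
  0100  (4)
  0111  (7)
  1100  (12)
  1100  (12)
  ----
  0011  (3)
The nim-sum is 3 ≠ 0, so this is an N-position: the player to move can win.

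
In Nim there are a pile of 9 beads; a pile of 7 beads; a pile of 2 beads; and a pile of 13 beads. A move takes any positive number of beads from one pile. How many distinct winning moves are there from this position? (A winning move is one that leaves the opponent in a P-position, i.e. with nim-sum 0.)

Nim-sum: 9 ^ 7 ^ 2 ^ 13 = 1.
The overall nim-sum is X = 1. A pile of size p has a winning move iff p XOR X < p (reduce it to p XOR X).
  9: 9 XOR 1 = 8 < 9 — winning move (to 8).
  7: 7 XOR 1 = 6 < 7 — winning move (to 6).
  2: 2 XOR 1 = 3 ≥ 2 — no move.
  13: 13 XOR 1 = 12 < 13 — winning move (to 12).
That gives 3 winning moves.

3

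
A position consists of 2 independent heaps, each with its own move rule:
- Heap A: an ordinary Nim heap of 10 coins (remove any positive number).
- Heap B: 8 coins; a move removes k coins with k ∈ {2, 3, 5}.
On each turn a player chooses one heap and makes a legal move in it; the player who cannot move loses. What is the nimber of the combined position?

10

Heap A is a plain Nim heap of size 10, so its Grundy value is 10.
Grundy values for heap B (subtraction set {2, 3, 5}):
k:     0  1  2  3  4  5  6  7  8
g(k):  0  0  1  1  2  2  3  0  0
So g(8) = 0.
By the Sprague-Grundy theorem, the Grundy value of a sum of independent games is the XOR of the component values.
Combined value = 10 ⊕ 0 = 10.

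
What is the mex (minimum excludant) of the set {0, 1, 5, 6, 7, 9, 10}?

2

The values 0, 1 are all present; 2 is the first non-negative integer missing from the set.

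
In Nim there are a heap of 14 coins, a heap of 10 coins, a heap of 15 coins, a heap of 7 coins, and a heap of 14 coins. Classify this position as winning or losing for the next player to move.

Winning position

Bitwise XOR of the heap sizes:
  1110  (14)
  1010  (10)
  1111  (15)
  0111  (7)
  1110  (14)
  ----
  0010  (2)
The nim-sum is 2 ≠ 0, so this is an N-position: the player to move can win.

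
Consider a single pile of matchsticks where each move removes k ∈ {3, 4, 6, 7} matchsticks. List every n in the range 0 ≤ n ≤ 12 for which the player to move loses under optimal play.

0, 1, 2, 10, 11, 12

Compute g(0), g(1), … for moves {3, 4, 6, 7}:
k:     0  1  2  3  4  5  6  7  8  9 10 11 12
g(k):  0  0  0  1  1  1  2  2  2  3  0  0  0
The P-positions (g = 0) in 0..12 are 0, 1, 2, 10, 11, 12.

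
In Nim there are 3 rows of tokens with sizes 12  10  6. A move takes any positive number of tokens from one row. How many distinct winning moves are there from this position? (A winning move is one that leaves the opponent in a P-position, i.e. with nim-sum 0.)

In binary:
  1100  (12)
  1010  (10)
  0110  (6)
  ----
  0000  (0)
The nim-sum is already 0, so every move leaves a nonzero nim-sum — there are no winning moves.

0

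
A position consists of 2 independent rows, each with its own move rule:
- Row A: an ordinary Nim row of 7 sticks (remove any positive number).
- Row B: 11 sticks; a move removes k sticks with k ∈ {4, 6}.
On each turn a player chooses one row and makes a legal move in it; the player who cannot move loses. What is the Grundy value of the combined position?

Row A is a plain Nim row of size 7, so its Grundy value is 7.
For row B, compute g(0), g(1), … with moves {4, 6}:
k:     0  1  2  3  4  5  6  7  8  9 10 11
g(k):  0  0  0  0  1  1  1  1  2  2  0  0
So g(11) = 0.
By the Sprague-Grundy theorem, the Grundy value of a sum of independent games is the XOR of the component values.
Combined value = 7 XOR 0 = 7.

7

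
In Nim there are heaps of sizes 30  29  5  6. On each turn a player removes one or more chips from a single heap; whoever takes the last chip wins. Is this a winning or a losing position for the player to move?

Losing position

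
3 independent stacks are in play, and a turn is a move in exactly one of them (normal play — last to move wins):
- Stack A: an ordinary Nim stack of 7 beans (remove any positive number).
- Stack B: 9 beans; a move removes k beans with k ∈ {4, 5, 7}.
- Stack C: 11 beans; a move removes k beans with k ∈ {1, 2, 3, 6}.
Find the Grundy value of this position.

Stack A is a plain Nim stack of size 7, so its Grundy value is 7.
Grundy values for stack B (subtraction set {4, 5, 7}):
g(0) = mex{} = 0
g(1) = mex{} = 0
g(2) = mex{} = 0
g(3) = mex{} = 0
g(4) = mex{0} = 1
g(5) = mex{0} = 1
g(6) = mex{0} = 1
g(7) = mex{0} = 1
g(8) = mex{0,1} = 2
g(9) = mex{0,1} = 2
So g(9) = 2.
Build the Grundy sequence for stack C with g(k) = mex{g(k−s) : s ∈ {1, 2, 3, 6}, s ≤ k}:
k:     0  1  2  3  4  5  6  7  8  9 10 11
g(k):  0  1  2  3  0  1  2  3  0  1  2  3
So g(11) = 3.
By the Sprague-Grundy theorem, the Grundy value of a sum of independent games is the XOR of the component values.
Combined value = 7 XOR 2 XOR 3 = 6.

6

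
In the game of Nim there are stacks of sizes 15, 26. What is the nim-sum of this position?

21

Nim-sum: 15 ^ 26 = 21.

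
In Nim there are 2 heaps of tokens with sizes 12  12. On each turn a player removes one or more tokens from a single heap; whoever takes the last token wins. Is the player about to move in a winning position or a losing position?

Bitwise XOR of the heap sizes:
  1100  (12)
  1100  (12)
  ----
  0000  (0)
The nim-sum is 0, so this is a P-position: the player to move is in a losing position under optimal play.

Losing position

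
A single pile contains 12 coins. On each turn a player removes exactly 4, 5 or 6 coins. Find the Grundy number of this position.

Build the Grundy sequence with g(k) = mex{g(k−s) : s ∈ {4, 5, 6}, s ≤ k}:
k:     0  1  2  3  4  5  6  7  8  9 10 11 12
g(k):  0  0  0  0  1  1  1  1  2  2  0  0  0
So g(12) = 0.

0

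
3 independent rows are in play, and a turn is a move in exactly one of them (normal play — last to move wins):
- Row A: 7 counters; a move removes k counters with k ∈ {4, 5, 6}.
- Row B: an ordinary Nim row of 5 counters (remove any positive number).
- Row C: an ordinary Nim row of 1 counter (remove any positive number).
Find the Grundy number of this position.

5

Grundy values for row A (subtraction set {4, 5, 6}):
g(0) = mex{} = 0
g(1) = mex{} = 0
g(2) = mex{} = 0
g(3) = mex{} = 0
g(4) = mex{0} = 1
g(5) = mex{0} = 1
g(6) = mex{0} = 1
g(7) = mex{0} = 1
So g(7) = 1.
Row B is a plain Nim row of size 5, so its Grundy value is 5.
Row C is a plain Nim row of size 1, so its Grundy value is 1.
By the Sprague-Grundy theorem, the Grundy value of a sum of independent games is the XOR of the component values.
Combined value = 1 XOR 5 XOR 1 = 5.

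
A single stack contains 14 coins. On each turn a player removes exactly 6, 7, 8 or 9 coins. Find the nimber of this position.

2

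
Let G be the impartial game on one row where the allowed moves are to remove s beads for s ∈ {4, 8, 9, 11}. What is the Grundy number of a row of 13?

3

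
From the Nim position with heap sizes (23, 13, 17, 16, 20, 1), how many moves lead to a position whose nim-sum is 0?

Compute the nim-sum pairwise:
23 XOR 13 = 26
26 XOR 17 = 11
11 XOR 16 = 27
27 XOR 20 = 15
15 XOR 1 = 14
The overall nim-sum is X = 14. A heap of size p has a winning move iff p XOR X < p (reduce it to p XOR X).
  23: 23 XOR 14 = 25 ≥ 23 — no move.
  13: 13 XOR 14 = 3 < 13 — winning move (to 3).
  17: 17 XOR 14 = 31 ≥ 17 — no move.
  16: 16 XOR 14 = 30 ≥ 16 — no move.
  20: 20 XOR 14 = 26 ≥ 20 — no move.
  1: 1 XOR 14 = 15 ≥ 1 — no move.
That gives 1 winning move.

1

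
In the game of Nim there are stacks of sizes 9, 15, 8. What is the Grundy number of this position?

Compute the nim-sum pairwise:
9 XOR 15 = 6
6 XOR 8 = 14

14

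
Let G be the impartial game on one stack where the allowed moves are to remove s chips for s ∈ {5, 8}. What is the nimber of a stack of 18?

1

Build the Grundy sequence with g(k) = mex{g(k−s) : s ∈ {5, 8}, s ≤ k}:
k:     0  1  2  3  4  5  6  7  8  9 10 11 12 13 14 15 16 17 18
g(k):  0  0  0  0  0  1  1  1  1  1  2  2  2  0  0  0  0  0  1
So g(18) = 1.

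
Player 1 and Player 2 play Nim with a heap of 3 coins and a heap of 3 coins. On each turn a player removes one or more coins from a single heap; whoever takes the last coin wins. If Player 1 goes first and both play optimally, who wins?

Player 2 wins

Compute the nim-sum pairwise:
3 ^ 3 = 0
The nim-sum is 0, so this is a P-position: the player to move is in a losing position under optimal play; Player 1 is about to move from it and so loses — Player 2 wins.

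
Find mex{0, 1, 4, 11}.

2

The values 0, 1 are all present; 2 is the first non-negative integer missing from the set.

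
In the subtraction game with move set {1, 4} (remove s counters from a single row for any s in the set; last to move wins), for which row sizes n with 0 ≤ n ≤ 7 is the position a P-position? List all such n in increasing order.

0, 2, 5, 7

Compute g(0), g(1), … for moves {1, 4}:
k:     0  1  2  3  4  5  6  7
g(k):  0  1  0  1  2  0  1  0
The P-positions (g = 0) in 0..7 are 0, 2, 5, 7.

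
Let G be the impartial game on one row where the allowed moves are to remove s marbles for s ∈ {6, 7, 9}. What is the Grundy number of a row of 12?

2

Compute g(0), g(1), … for moves {6, 7, 9}:
g(0) = mex{} = 0
g(1) = mex{} = 0
g(2) = mex{} = 0
g(3) = mex{} = 0
g(4) = mex{} = 0
g(5) = mex{} = 0
g(6) = mex{0} = 1
g(7) = mex{0} = 1
g(8) = mex{0} = 1
g(9) = mex{0} = 1
g(10) = mex{0} = 1
g(11) = mex{0} = 1
g(12) = mex{0,1} = 2
So g(12) = 2.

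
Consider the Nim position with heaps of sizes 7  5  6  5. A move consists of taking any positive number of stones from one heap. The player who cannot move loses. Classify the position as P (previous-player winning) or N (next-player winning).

N-position

Compute the nim-sum pairwise:
7 ^ 5 = 2
2 ^ 6 = 4
4 ^ 5 = 1
The nim-sum is 1 ≠ 0, so this is an N-position: the player to move can win.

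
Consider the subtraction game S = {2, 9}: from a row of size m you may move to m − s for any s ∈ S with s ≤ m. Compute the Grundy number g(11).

Build the Grundy sequence with g(k) = mex{g(k−s) : s ∈ {2, 9}, s ≤ k}:
g(0) = mex{} = 0
g(1) = mex{} = 0
g(2) = mex{0} = 1
g(3) = mex{0} = 1
g(4) = mex{1} = 0
g(5) = mex{1} = 0
g(6) = mex{0} = 1
g(7) = mex{0} = 1
g(8) = mex{1} = 0
g(9) = mex{0,1} = 2
g(10) = mex{0} = 1
g(11) = mex{1,2} = 0
So g(11) = 0.

0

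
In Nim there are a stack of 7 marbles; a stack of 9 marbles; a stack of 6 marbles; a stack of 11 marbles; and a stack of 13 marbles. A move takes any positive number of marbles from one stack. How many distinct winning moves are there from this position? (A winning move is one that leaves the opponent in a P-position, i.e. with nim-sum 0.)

3

Compute the nim-sum pairwise:
7 XOR 9 = 14
14 XOR 6 = 8
8 XOR 11 = 3
3 XOR 13 = 14
The overall nim-sum is X = 14. A stack of size p has a winning move iff p XOR X < p (reduce it to p XOR X).
  7: 7 XOR 14 = 9 ≥ 7 — no move.
  9: 9 XOR 14 = 7 < 9 — winning move (to 7).
  6: 6 XOR 14 = 8 ≥ 6 — no move.
  11: 11 XOR 14 = 5 < 11 — winning move (to 5).
  13: 13 XOR 14 = 3 < 13 — winning move (to 3).
That gives 3 winning moves.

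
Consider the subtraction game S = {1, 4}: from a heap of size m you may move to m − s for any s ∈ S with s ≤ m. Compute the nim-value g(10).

0

Build the Grundy sequence with g(k) = mex{g(k−s) : s ∈ {1, 4}, s ≤ k}:
g(0) = mex{} = 0
g(1) = mex{0} = 1
g(2) = mex{1} = 0
g(3) = mex{0} = 1
g(4) = mex{0,1} = 2
g(5) = mex{1,2} = 0
g(6) = mex{0} = 1
g(7) = mex{1} = 0
g(8) = mex{0,2} = 1
g(9) = mex{0,1} = 2
g(10) = mex{1,2} = 0
So g(10) = 0.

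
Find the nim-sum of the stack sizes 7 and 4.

In binary:
  111  (7)
  100  (4)
  ---
  011  (3)

3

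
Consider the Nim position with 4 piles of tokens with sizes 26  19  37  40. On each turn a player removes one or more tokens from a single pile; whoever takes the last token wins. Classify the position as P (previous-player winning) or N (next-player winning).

N-position

Write each in binary and XOR column by column:
  011010  (26)
  010011  (19)
  100101  (37)
  101000  (40)
  ------
  000100  (4)
The nim-sum is 4 ≠ 0, so this is an N-position: the player to move can win.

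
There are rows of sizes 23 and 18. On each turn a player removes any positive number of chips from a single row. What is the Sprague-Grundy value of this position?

5

Write each in binary and XOR column by column:
  10111  (23)
  10010  (18)
  -----
  00101  (5)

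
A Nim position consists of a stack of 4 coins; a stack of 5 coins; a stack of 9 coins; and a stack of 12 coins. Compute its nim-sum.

4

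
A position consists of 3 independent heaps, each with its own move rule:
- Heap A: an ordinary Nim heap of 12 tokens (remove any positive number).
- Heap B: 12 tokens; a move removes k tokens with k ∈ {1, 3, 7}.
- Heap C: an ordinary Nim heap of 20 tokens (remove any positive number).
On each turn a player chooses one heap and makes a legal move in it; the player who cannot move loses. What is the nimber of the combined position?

Heap A is a plain Nim heap of size 12, so its Grundy value is 12.
Grundy values for heap B (subtraction set {1, 3, 7}):
g(0) = mex{} = 0
g(1) = mex{0} = 1
g(2) = mex{1} = 0
g(3) = mex{0} = 1
g(4) = mex{1} = 0
g(5) = mex{0} = 1
g(6) = mex{1} = 0
g(7) = mex{0} = 1
g(8) = mex{1} = 0
g(9) = mex{0} = 1
g(10) = mex{1} = 0
g(11) = mex{0} = 1
g(12) = mex{1} = 0
So g(12) = 0.
Heap C is a plain Nim heap of size 20, so its Grundy value is 20.
The value of a disjunctive sum is the nim-sum of the parts.
Combined value = 12 ⊕ 0 ⊕ 20 = 24.

24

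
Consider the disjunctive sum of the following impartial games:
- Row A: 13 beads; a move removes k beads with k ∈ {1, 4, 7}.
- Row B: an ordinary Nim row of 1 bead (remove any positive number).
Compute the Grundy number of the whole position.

1

Grundy values for row A (subtraction set {1, 4, 7}):
k:     0  1  2  3  4  5  6  7  8  9 10 11 12 13
g(k):  0  1  0  1  2  0  1  2  0  1  0  1  2  0
So g(13) = 0.
Row B is a plain Nim row of size 1, so its Grundy value is 1.
By the Sprague-Grundy theorem, the Grundy value of a sum of independent games is the XOR of the component values.
Combined value = 0 ⊕ 1 = 1.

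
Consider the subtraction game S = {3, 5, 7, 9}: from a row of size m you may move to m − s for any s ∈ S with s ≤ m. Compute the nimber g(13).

0

Build the Grundy sequence with g(k) = mex{g(k−s) : s ∈ {3, 5, 7, 9}, s ≤ k}:
k:     0  1  2  3  4  5  6  7  8  9 10 11 12 13
g(k):  0  0  0  1  1  1  2  2  2  3  3  3  0  0
So g(13) = 0.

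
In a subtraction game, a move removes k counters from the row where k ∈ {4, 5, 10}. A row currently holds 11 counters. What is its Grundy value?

2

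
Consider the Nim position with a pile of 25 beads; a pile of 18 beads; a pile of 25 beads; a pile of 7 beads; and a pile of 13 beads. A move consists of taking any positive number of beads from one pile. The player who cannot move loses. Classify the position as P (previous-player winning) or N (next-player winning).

N-position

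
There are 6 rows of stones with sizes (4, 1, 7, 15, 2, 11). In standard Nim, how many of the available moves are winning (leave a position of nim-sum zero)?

3

Nim-sum: 4 ⊕ 1 ⊕ 7 ⊕ 15 ⊕ 2 ⊕ 11 = 4.
The overall nim-sum is X = 4. A row of size p has a winning move iff p XOR X < p (reduce it to p XOR X).
  4: 4 XOR 4 = 0 < 4 — winning move (to 0).
  1: 1 XOR 4 = 5 ≥ 1 — no move.
  7: 7 XOR 4 = 3 < 7 — winning move (to 3).
  15: 15 XOR 4 = 11 < 15 — winning move (to 11).
  2: 2 XOR 4 = 6 ≥ 2 — no move.
  11: 11 XOR 4 = 15 ≥ 11 — no move.
That gives 3 winning moves.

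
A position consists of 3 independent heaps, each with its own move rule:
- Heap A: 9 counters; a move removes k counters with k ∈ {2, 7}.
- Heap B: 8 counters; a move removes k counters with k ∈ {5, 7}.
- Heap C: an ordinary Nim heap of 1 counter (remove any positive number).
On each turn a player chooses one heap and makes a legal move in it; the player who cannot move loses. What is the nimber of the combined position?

0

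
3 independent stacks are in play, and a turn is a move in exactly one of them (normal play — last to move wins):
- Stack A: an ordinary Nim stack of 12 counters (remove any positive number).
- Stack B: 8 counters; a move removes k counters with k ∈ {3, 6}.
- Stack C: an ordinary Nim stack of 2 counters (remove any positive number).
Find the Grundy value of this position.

12

Stack A is a plain Nim stack of size 12, so its Grundy value is 12.
Build the Grundy sequence for stack B with g(k) = mex{g(k−s) : s ∈ {3, 6}, s ≤ k}:
k:     0  1  2  3  4  5  6  7  8
g(k):  0  0  0  1  1  1  2  2  2
So g(8) = 2.
Stack C is a plain Nim stack of size 2, so its Grundy value is 2.
The value of a disjunctive sum is the nim-sum of the parts.
Combined value = 12 XOR 2 XOR 2 = 12.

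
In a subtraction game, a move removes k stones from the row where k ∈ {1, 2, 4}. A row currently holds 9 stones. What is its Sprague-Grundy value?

Build the Grundy sequence with g(k) = mex{g(k−s) : s ∈ {1, 2, 4}, s ≤ k}:
k:     0  1  2  3  4  5  6  7  8  9
g(k):  0  1  2  0  1  2  0  1  2  0
So g(9) = 0.

0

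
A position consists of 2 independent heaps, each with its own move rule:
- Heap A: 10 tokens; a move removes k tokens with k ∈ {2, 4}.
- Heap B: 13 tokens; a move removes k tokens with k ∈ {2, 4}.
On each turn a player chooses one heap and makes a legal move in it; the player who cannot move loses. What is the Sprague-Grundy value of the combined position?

2

Grundy values for heap A (subtraction set {2, 4}):
k:     0  1  2  3  4  5  6  7  8  9 10
g(k):  0  0  1  1  2  2  0  0  1  1  2
So g(10) = 2.
Grundy values for heap B (subtraction set {2, 4}):
k:     0  1  2  3  4  5  6  7  8  9 10 11 12 13
g(k):  0  0  1  1  2  2  0  0  1  1  2  2  0  0
So g(13) = 0.
The value of a disjunctive sum is the nim-sum of the parts.
Combined value = 2 ⊕ 0 = 2.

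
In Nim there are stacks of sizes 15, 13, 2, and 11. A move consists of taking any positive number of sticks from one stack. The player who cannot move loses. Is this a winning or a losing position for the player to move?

In binary:
  1111  (15)
  1101  (13)
  0010  (2)
  1011  (11)
  ----
  1011  (11)
The nim-sum is 11 ≠ 0, so this is an N-position: the player to move can win.

Winning position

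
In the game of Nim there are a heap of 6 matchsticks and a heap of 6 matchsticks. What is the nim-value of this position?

Write each in binary and XOR column by column:
  110  (6)
  110  (6)
  ---
  000  (0)

0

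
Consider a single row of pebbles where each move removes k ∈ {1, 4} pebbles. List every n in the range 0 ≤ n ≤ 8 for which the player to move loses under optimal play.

0, 2, 5, 7

Build the Grundy sequence with g(k) = mex{g(k−s) : s ∈ {1, 4}, s ≤ k}:
g(0) = mex{} = 0
g(1) = mex{0} = 1
g(2) = mex{1} = 0
g(3) = mex{0} = 1
g(4) = mex{0,1} = 2
g(5) = mex{1,2} = 0
g(6) = mex{0} = 1
g(7) = mex{1} = 0
g(8) = mex{0,2} = 1
The P-positions (g = 0) in 0..8 are 0, 2, 5, 7.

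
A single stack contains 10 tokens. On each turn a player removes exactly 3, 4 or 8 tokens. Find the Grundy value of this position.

1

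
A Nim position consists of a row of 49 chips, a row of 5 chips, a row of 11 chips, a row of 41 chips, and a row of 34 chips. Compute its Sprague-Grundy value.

52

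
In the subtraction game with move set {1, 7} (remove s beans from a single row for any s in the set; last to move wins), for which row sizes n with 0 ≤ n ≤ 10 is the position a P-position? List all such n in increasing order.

0, 2, 4, 6, 8, 10

Compute g(0), g(1), … for moves {1, 7}:
g(0) = mex{} = 0
g(1) = mex{0} = 1
g(2) = mex{1} = 0
g(3) = mex{0} = 1
g(4) = mex{1} = 0
g(5) = mex{0} = 1
g(6) = mex{1} = 0
g(7) = mex{0} = 1
g(8) = mex{1} = 0
g(9) = mex{0} = 1
g(10) = mex{1} = 0
The P-positions (g = 0) in 0..10 are 0, 2, 4, 6, 8, 10.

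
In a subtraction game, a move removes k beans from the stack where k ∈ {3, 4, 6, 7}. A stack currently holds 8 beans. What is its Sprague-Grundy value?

Build the Grundy sequence with g(k) = mex{g(k−s) : s ∈ {3, 4, 6, 7}, s ≤ k}:
g(0) = mex{} = 0
g(1) = mex{} = 0
g(2) = mex{} = 0
g(3) = mex{0} = 1
g(4) = mex{0} = 1
g(5) = mex{0} = 1
g(6) = mex{0,1} = 2
g(7) = mex{0,1} = 2
g(8) = mex{0,1} = 2
So g(8) = 2.

2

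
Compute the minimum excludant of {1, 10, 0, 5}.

The values 0, 1 are all present; 2 is the first non-negative integer missing from the set.

2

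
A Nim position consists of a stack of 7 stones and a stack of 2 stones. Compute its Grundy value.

5

Nim-sum: 7 XOR 2 = 5.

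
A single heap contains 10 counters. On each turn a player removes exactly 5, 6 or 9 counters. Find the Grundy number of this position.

Compute g(0), g(1), … for moves {5, 6, 9}:
g(0) = mex{} = 0
g(1) = mex{} = 0
g(2) = mex{} = 0
g(3) = mex{} = 0
g(4) = mex{} = 0
g(5) = mex{0} = 1
g(6) = mex{0} = 1
g(7) = mex{0} = 1
g(8) = mex{0} = 1
g(9) = mex{0} = 1
g(10) = mex{0,1} = 2
So g(10) = 2.

2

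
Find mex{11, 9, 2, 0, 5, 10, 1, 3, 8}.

The values 0, 1, 2, 3 are all present; 4 is the first non-negative integer missing from the set.

4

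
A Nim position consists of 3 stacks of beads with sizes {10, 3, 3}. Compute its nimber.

10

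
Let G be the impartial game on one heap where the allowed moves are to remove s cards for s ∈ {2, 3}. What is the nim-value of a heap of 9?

2

Compute g(0), g(1), … for moves {2, 3}:
k:     0  1  2  3  4  5  6  7  8  9
g(k):  0  0  1  1  2  0  0  1  1  2
So g(9) = 2.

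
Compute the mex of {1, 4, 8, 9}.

0

0 is not in the set, so the mex is 0.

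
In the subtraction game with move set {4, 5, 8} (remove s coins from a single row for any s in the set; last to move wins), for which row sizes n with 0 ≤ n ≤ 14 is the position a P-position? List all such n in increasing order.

0, 1, 2, 3, 12, 13, 14

Compute g(0), g(1), … for moves {4, 5, 8}:
g(0) = mex{} = 0
g(1) = mex{} = 0
g(2) = mex{} = 0
g(3) = mex{} = 0
g(4) = mex{0} = 1
g(5) = mex{0} = 1
g(6) = mex{0} = 1
g(7) = mex{0} = 1
g(8) = mex{0,1} = 2
g(9) = mex{0,1} = 2
g(10) = mex{0,1} = 2
g(11) = mex{0,1} = 2
g(12) = mex{1,2} = 0
g(13) = mex{1,2} = 0
g(14) = mex{1,2} = 0
The P-positions (g = 0) in 0..14 are 0, 1, 2, 3, 12, 13, 14.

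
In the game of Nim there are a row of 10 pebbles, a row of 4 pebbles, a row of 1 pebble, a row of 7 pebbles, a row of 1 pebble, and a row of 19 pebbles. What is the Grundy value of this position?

26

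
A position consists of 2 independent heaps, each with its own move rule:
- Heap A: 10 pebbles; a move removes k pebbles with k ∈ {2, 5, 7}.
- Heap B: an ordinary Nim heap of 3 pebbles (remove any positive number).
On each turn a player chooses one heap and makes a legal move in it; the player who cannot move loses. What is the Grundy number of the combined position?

3

Build the Grundy sequence for heap A with g(k) = mex{g(k−s) : s ∈ {2, 5, 7}, s ≤ k}:
g(0) = mex{} = 0
g(1) = mex{} = 0
g(2) = mex{0} = 1
g(3) = mex{0} = 1
g(4) = mex{1} = 0
g(5) = mex{0,1} = 2
g(6) = mex{0} = 1
g(7) = mex{0,1,2} = 3
g(8) = mex{0,1} = 2
g(9) = mex{0,1,3} = 2
g(10) = mex{1,2} = 0
So g(10) = 0.
Heap B is a plain Nim heap of size 3, so its Grundy value is 3.
By the Sprague-Grundy theorem, the Grundy value of a sum of independent games is the XOR of the component values.
Combined value = 0 XOR 3 = 3.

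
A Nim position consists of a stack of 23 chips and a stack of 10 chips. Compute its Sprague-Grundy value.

29

In binary:
  10111  (23)
  01010  (10)
  -----
  11101  (29)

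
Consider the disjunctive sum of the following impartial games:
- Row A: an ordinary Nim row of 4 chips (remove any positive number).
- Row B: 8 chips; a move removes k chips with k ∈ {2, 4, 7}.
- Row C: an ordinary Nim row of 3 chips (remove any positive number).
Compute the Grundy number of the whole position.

Row A is a plain Nim row of size 4, so its Grundy value is 4.
Build the Grundy sequence for row B with g(k) = mex{g(k−s) : s ∈ {2, 4, 7}, s ≤ k}:
k:     0  1  2  3  4  5  6  7  8
g(k):  0  0  1  1  2  2  0  3  1
So g(8) = 1.
Row C is a plain Nim row of size 3, so its Grundy value is 3.
By the Sprague-Grundy theorem, the Grundy value of a sum of independent games is the XOR of the component values.
Combined value = 4 ⊕ 1 ⊕ 3 = 6.

6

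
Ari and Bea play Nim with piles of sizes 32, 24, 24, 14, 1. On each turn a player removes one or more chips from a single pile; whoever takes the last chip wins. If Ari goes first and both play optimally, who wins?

Compute the nim-sum pairwise:
32 ^ 24 = 56
56 ^ 24 = 32
32 ^ 14 = 46
46 ^ 1 = 47
The nim-sum is 47 ≠ 0, so this is an N-position: the player to move can win; Ari has a winning move.

Ari wins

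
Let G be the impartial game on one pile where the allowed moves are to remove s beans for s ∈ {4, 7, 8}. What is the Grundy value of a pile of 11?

Compute g(0), g(1), … for moves {4, 7, 8}:
g(0) = mex{} = 0
g(1) = mex{} = 0
g(2) = mex{} = 0
g(3) = mex{} = 0
g(4) = mex{0} = 1
g(5) = mex{0} = 1
g(6) = mex{0} = 1
g(7) = mex{0} = 1
g(8) = mex{0,1} = 2
g(9) = mex{0,1} = 2
g(10) = mex{0,1} = 2
g(11) = mex{0,1} = 2
So g(11) = 2.

2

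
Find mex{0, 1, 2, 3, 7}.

4

The values 0, 1, 2, 3 are all present; 4 is the first non-negative integer missing from the set.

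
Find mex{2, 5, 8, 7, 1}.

0

0 is not in the set, so the mex is 0.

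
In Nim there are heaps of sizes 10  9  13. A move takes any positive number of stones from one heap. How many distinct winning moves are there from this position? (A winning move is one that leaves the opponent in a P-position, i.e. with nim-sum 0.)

Compute the nim-sum pairwise:
10 XOR 9 = 3
3 XOR 13 = 14
The overall nim-sum is X = 14. A heap of size p has a winning move iff p XOR X < p (reduce it to p XOR X).
  10: 10 XOR 14 = 4 < 10 — winning move (to 4).
  9: 9 XOR 14 = 7 < 9 — winning move (to 7).
  13: 13 XOR 14 = 3 < 13 — winning move (to 3).
That gives 3 winning moves.

3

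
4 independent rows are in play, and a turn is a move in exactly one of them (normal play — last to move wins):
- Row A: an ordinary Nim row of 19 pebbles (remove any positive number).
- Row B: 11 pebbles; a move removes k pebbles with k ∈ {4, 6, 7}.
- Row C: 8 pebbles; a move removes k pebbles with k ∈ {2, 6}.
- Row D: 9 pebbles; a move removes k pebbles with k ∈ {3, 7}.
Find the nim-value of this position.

18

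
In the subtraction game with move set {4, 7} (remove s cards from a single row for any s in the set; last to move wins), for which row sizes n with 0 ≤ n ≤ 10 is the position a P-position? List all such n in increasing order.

0, 1, 2, 3

Build the Grundy sequence with g(k) = mex{g(k−s) : s ∈ {4, 7}, s ≤ k}:
k:     0  1  2  3  4  5  6  7  8  9 10
g(k):  0  0  0  0  1  1  1  1  2  2  2
The P-positions (g = 0) in 0..10 are 0, 1, 2, 3.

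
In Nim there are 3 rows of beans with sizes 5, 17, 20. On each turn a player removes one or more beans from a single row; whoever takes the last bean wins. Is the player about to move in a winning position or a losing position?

Losing position

Nim-sum: 5 ^ 17 ^ 20 = 0.
The nim-sum is 0, so this is a P-position: the player to move is in a losing position under optimal play.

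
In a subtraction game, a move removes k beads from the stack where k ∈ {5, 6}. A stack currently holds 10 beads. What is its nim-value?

Compute g(0), g(1), … for moves {5, 6}:
k:     0  1  2  3  4  5  6  7  8  9 10
g(k):  0  0  0  0  0  1  1  1  1  1  2
So g(10) = 2.

2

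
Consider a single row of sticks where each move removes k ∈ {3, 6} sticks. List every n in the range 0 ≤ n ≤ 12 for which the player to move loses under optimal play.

0, 1, 2, 9, 10, 11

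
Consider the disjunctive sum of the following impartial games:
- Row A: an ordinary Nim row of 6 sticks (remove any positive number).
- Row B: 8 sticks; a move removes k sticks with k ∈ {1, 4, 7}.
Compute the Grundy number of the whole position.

6

Row A is a plain Nim row of size 6, so its Grundy value is 6.
Build the Grundy sequence for row B with g(k) = mex{g(k−s) : s ∈ {1, 4, 7}, s ≤ k}:
k:     0  1  2  3  4  5  6  7  8
g(k):  0  1  0  1  2  0  1  2  0
So g(8) = 0.
The value of a disjunctive sum is the nim-sum of the parts.
Combined value = 6 ⊕ 0 = 6.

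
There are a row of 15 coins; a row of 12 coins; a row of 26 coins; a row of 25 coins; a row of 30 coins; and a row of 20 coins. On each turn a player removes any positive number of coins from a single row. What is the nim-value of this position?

10

Nim-sum: 15 ⊕ 12 ⊕ 26 ⊕ 25 ⊕ 30 ⊕ 20 = 10.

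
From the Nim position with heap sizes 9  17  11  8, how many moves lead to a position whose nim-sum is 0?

Nim-sum: 9 ⊕ 17 ⊕ 11 ⊕ 8 = 27.
The overall nim-sum is X = 27. A heap of size p has a winning move iff p XOR X < p (reduce it to p XOR X).
  9: 9 XOR 27 = 18 ≥ 9 — no move.
  17: 17 XOR 27 = 10 < 17 — winning move (to 10).
  11: 11 XOR 27 = 16 ≥ 11 — no move.
  8: 8 XOR 27 = 19 ≥ 8 — no move.
That gives 1 winning move.

1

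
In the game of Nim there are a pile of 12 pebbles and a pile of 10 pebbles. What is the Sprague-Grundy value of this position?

6

Write each in binary and XOR column by column:
  1100  (12)
  1010  (10)
  ----
  0110  (6)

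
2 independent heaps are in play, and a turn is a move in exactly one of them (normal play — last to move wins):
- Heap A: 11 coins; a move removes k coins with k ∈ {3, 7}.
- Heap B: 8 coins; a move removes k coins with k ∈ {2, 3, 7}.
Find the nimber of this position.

1

Grundy values for heap A (subtraction set {3, 7}):
g(0) = mex{} = 0
g(1) = mex{} = 0
g(2) = mex{} = 0
g(3) = mex{0} = 1
g(4) = mex{0} = 1
g(5) = mex{0} = 1
g(6) = mex{1} = 0
g(7) = mex{0,1} = 2
g(8) = mex{0,1} = 2
g(9) = mex{0} = 1
g(10) = mex{1,2} = 0
g(11) = mex{1,2} = 0
So g(11) = 0.
Grundy values for heap B (subtraction set {2, 3, 7}):
k:     0  1  2  3  4  5  6  7  8
g(k):  0  0  1  1  2  0  0  1  1
So g(8) = 1.
By the Sprague-Grundy theorem, the Grundy value of a sum of independent games is the XOR of the component values.
Combined value = 0 XOR 1 = 1.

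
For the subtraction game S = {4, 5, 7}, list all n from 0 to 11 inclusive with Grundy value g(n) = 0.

Compute g(0), g(1), … for moves {4, 5, 7}:
g(0) = mex{} = 0
g(1) = mex{} = 0
g(2) = mex{} = 0
g(3) = mex{} = 0
g(4) = mex{0} = 1
g(5) = mex{0} = 1
g(6) = mex{0} = 1
g(7) = mex{0} = 1
g(8) = mex{0,1} = 2
g(9) = mex{0,1} = 2
g(10) = mex{0,1} = 2
g(11) = mex{1} = 0
The P-positions (g = 0) in 0..11 are 0, 1, 2, 3, 11.

0, 1, 2, 3, 11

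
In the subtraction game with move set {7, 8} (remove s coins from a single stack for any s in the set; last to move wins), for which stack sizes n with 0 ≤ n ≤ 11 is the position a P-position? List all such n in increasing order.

0, 1, 2, 3, 4, 5, 6

Grundy values for subtraction set {7, 8}:
k:     0  1  2  3  4  5  6  7  8  9 10 11
g(k):  0  0  0  0  0  0  0  1  1  1  1  1
The P-positions (g = 0) in 0..11 are 0, 1, 2, 3, 4, 5, 6.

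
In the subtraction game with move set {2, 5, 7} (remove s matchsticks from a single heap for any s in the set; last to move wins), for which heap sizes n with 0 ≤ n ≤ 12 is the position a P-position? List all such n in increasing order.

0, 1, 4, 10

Compute g(0), g(1), … for moves {2, 5, 7}:
g(0) = mex{} = 0
g(1) = mex{} = 0
g(2) = mex{0} = 1
g(3) = mex{0} = 1
g(4) = mex{1} = 0
g(5) = mex{0,1} = 2
g(6) = mex{0} = 1
g(7) = mex{0,1,2} = 3
g(8) = mex{0,1} = 2
g(9) = mex{0,1,3} = 2
g(10) = mex{1,2} = 0
g(11) = mex{0,1,2} = 3
g(12) = mex{0,2,3} = 1
The P-positions (g = 0) in 0..12 are 0, 1, 4, 10.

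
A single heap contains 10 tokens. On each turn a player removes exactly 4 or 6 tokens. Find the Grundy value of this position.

0

Grundy values for subtraction set {4, 6}:
k:     0  1  2  3  4  5  6  7  8  9 10
g(k):  0  0  0  0  1  1  1  1  2  2  0
So g(10) = 0.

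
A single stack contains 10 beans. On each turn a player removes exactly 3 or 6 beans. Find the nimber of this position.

0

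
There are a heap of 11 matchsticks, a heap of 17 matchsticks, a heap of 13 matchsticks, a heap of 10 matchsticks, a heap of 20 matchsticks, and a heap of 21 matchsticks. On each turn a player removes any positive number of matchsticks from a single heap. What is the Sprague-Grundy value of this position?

28

Write each in binary and XOR column by column:
  01011  (11)
  10001  (17)
  01101  (13)
  01010  (10)
  10100  (20)
  10101  (21)
  -----
  11100  (28)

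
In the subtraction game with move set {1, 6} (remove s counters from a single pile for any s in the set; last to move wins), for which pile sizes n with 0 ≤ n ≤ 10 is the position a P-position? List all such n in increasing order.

Compute g(0), g(1), … for moves {1, 6}:
g(0) = mex{} = 0
g(1) = mex{0} = 1
g(2) = mex{1} = 0
g(3) = mex{0} = 1
g(4) = mex{1} = 0
g(5) = mex{0} = 1
g(6) = mex{0,1} = 2
g(7) = mex{1,2} = 0
g(8) = mex{0} = 1
g(9) = mex{1} = 0
g(10) = mex{0} = 1
The P-positions (g = 0) in 0..10 are 0, 2, 4, 7, 9.

0, 2, 4, 7, 9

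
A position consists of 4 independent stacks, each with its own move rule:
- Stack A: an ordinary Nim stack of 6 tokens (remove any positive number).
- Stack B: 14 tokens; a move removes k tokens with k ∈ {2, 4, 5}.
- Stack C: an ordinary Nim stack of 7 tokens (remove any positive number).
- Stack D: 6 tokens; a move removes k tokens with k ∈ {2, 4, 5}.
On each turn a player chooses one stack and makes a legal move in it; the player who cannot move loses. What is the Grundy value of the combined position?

2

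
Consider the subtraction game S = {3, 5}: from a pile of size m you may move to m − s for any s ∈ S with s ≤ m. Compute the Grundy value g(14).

2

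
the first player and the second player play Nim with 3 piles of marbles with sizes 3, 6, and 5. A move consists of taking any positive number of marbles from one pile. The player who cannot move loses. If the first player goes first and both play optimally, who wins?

the second player wins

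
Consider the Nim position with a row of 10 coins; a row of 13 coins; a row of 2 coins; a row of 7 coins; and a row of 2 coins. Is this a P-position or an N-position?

P-position

Nim-sum: 10 ⊕ 13 ⊕ 2 ⊕ 7 ⊕ 2 = 0.
The nim-sum is 0, so this is a P-position: the player to move is in a losing position under optimal play.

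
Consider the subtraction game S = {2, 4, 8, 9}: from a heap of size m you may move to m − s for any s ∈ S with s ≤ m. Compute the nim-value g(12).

0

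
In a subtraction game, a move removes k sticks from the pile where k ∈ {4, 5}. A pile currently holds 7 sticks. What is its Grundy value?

1

Compute g(0), g(1), … for moves {4, 5}:
g(0) = mex{} = 0
g(1) = mex{} = 0
g(2) = mex{} = 0
g(3) = mex{} = 0
g(4) = mex{0} = 1
g(5) = mex{0} = 1
g(6) = mex{0} = 1
g(7) = mex{0} = 1
So g(7) = 1.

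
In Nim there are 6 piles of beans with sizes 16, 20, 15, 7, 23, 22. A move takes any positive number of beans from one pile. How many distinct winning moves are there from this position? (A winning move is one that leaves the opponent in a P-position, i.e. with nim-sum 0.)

Nim-sum: 16 ^ 20 ^ 15 ^ 7 ^ 23 ^ 22 = 13.
The overall nim-sum is X = 13. A pile of size p has a winning move iff p XOR X < p (reduce it to p XOR X).
  16: 16 XOR 13 = 29 ≥ 16 — no move.
  20: 20 XOR 13 = 25 ≥ 20 — no move.
  15: 15 XOR 13 = 2 < 15 — winning move (to 2).
  7: 7 XOR 13 = 10 ≥ 7 — no move.
  23: 23 XOR 13 = 26 ≥ 23 — no move.
  22: 22 XOR 13 = 27 ≥ 22 — no move.
That gives 1 winning move.

1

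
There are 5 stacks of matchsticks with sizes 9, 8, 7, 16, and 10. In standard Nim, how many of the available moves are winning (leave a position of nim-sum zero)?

Nim-sum: 9 XOR 8 XOR 7 XOR 16 XOR 10 = 28.
The overall nim-sum is X = 28. A stack of size p has a winning move iff p XOR X < p (reduce it to p XOR X).
  9: 9 XOR 28 = 21 ≥ 9 — no move.
  8: 8 XOR 28 = 20 ≥ 8 — no move.
  7: 7 XOR 28 = 27 ≥ 7 — no move.
  16: 16 XOR 28 = 12 < 16 — winning move (to 12).
  10: 10 XOR 28 = 22 ≥ 10 — no move.
That gives 1 winning move.

1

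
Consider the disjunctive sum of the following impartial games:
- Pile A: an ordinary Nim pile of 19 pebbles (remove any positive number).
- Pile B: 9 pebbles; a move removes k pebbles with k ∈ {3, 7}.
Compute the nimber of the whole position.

18

Pile A is a plain Nim pile of size 19, so its Grundy value is 19.
For pile B, compute g(0), g(1), … with moves {3, 7}:
g(0) = mex{} = 0
g(1) = mex{} = 0
g(2) = mex{} = 0
g(3) = mex{0} = 1
g(4) = mex{0} = 1
g(5) = mex{0} = 1
g(6) = mex{1} = 0
g(7) = mex{0,1} = 2
g(8) = mex{0,1} = 2
g(9) = mex{0} = 1
So g(9) = 1.
The value of a disjunctive sum is the nim-sum of the parts.
Combined value = 19 XOR 1 = 18.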